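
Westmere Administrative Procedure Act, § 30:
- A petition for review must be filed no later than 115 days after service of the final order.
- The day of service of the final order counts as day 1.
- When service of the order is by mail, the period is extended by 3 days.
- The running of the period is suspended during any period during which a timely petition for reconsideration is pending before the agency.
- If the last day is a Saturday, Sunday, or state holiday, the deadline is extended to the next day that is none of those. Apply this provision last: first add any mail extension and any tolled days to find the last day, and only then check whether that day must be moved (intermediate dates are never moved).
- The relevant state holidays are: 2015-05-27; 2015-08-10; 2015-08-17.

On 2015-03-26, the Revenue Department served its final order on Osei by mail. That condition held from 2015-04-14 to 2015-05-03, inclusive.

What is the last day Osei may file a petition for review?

August 11, 2015

Counting 2015-03-26 as day 1, day 115 is July 18, 2015.
Service was by mail, adding 3 days: July 18, 2015 + 3 days = July 21, 2015.
From April 14, 2015 through May 3, 2015 inclusive is 20 days; tolling adds 20 days: July 21, 2015 + 20 days = August 10, 2015.
August 10, 2015 is a listed holiday. The next qualifying day is August 11, 2015.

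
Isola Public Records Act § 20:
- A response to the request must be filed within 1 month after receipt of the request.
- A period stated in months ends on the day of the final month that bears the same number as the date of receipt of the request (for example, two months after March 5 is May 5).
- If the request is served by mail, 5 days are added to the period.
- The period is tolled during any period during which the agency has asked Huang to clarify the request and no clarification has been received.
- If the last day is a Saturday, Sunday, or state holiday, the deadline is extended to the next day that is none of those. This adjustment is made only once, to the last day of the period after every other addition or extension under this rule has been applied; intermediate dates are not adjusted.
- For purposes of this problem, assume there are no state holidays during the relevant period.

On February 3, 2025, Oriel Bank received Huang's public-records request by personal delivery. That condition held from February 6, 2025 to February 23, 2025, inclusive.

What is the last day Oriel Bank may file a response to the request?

1 month after February 3, 2025 is March 3, 2025.
Service was not by mail, so no mail extension applies.
From February 6, 2025 through February 23, 2025 inclusive is 18 days; tolling adds 18 days: March 3, 2025 + 18 days = March 21, 2025.
March 21, 2025 is a Friday and not a state holiday, so no extension applies.

March 21, 2025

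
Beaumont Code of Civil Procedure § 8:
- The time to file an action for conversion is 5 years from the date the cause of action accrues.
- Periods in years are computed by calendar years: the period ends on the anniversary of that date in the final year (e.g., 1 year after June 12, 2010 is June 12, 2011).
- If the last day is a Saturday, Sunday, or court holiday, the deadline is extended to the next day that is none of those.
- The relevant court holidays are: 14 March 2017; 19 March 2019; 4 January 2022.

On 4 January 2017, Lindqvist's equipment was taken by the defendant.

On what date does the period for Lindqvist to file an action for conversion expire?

January 5, 2022

5 years after 4 January 2017 is January 4, 2022.
January 4, 2022 is a listed holiday. The next qualifying day is January 5, 2022.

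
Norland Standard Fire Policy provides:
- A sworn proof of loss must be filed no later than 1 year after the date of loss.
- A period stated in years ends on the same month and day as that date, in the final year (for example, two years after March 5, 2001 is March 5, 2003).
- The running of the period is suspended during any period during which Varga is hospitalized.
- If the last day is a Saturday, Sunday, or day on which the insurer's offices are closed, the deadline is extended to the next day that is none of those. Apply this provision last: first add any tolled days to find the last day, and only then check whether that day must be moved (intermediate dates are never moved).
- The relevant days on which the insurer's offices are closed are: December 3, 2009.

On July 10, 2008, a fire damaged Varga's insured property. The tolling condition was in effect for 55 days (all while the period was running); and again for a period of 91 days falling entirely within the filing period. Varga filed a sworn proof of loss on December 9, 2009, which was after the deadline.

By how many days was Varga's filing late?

1 year after July 10, 2008 is July 10, 2009.
Tolling adds 55 days: July 10, 2009 + 55 days = September 3, 2009.
Tolling adds 91 days: September 3, 2009 + 91 days = December 3, 2009.
December 3, 2009 is a listed holiday. The next qualifying day is December 4, 2009.
The deadline is December 4, 2009; from December 4, 2009 to December 9, 2009 is 5 days.

5 days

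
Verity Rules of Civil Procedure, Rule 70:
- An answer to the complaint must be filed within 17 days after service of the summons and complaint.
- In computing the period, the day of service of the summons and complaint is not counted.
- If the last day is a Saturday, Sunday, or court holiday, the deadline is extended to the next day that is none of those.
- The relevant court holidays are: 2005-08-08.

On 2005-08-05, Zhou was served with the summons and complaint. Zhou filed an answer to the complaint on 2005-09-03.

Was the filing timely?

17 days after 2005-08-05 is August 22, 2005.
August 22, 2005 is a Monday and not a court holiday, so no extension applies.
The deadline is August 22, 2005; the filing on September 3, 2005 is after that date.

No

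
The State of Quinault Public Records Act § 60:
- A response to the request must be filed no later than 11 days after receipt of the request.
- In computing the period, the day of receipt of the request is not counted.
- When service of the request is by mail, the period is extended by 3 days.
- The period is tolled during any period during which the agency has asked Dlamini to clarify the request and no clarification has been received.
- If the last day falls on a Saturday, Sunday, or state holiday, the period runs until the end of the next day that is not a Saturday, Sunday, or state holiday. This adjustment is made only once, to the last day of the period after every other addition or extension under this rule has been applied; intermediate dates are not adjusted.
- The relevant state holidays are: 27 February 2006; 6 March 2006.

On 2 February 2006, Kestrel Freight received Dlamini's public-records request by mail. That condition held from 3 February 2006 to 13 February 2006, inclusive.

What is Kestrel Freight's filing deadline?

February 28, 2006

11 days after 2 February 2006 is February 13, 2006.
Service was by mail, adding 3 days: February 13, 2006 + 3 days = February 16, 2006.
From February 3, 2006 through February 13, 2006 inclusive is 11 days; tolling adds 11 days: February 16, 2006 + 11 days = February 27, 2006.
February 27, 2006 is a listed holiday. The next qualifying day is February 28, 2006.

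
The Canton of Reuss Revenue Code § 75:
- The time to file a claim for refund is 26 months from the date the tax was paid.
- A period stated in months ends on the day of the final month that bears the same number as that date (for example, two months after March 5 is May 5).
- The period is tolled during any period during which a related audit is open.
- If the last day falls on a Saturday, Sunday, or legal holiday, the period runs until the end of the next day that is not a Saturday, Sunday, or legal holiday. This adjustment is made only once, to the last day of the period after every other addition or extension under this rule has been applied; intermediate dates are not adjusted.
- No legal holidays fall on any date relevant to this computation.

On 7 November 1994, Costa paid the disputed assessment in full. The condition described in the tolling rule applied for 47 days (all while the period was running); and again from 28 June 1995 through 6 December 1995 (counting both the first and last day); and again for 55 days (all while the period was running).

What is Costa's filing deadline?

September 29, 1997

26 months after 7 November 1994 is January 7, 1997.
Tolling adds 47 days: January 7, 1997 + 47 days = February 23, 1997.
From June 28, 1995 through December 6, 1995 inclusive is 162 days; tolling adds 162 days: February 23, 1997 + 162 days = August 4, 1997.
Tolling adds 55 days: August 4, 1997 + 55 days = September 28, 1997.
September 28, 1997 is Sunday. The next qualifying day is September 29, 1997.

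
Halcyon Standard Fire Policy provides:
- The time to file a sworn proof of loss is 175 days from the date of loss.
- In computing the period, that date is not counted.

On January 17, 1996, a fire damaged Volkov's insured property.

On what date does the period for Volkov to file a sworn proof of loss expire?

175 days after January 17, 1996 is July 10, 1996.

July 10, 1996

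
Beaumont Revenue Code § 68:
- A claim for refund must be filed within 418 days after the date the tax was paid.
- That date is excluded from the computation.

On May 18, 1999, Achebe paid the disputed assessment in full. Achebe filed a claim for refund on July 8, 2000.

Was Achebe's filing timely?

418 days after May 18, 1999 is July 9, 2000.
The deadline is July 9, 2000; the filing on July 8, 2000 is on or before that date.

Yes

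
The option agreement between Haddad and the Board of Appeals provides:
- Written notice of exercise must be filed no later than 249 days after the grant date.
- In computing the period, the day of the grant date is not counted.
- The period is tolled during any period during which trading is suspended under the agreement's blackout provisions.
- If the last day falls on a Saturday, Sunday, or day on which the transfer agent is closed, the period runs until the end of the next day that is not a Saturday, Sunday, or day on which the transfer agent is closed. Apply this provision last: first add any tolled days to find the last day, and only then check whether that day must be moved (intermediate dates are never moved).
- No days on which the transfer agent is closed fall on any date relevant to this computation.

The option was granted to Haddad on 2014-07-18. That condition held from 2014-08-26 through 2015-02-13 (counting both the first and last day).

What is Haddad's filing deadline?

249 days after 2014-07-18 is March 24, 2015.
From August 26, 2014 through February 13, 2015 inclusive is 172 days; tolling adds 172 days: March 24, 2015 + 172 days = September 12, 2015.
September 12, 2015 is Saturday; September 13, 2015 is Sunday. The next qualifying day is September 14, 2015.

September 14, 2015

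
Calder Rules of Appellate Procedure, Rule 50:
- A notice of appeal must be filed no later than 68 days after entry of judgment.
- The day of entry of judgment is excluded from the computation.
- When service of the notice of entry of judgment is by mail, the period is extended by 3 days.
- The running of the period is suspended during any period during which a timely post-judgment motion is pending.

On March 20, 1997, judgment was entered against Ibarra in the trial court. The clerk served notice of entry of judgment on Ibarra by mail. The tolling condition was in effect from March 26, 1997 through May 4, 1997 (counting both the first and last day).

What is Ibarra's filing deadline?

68 days after March 20, 1997 is May 27, 1997.
Service was by mail, adding 3 days: May 27, 1997 + 3 days = May 30, 1997.
From March 26, 1997 through May 4, 1997 inclusive is 40 days; tolling adds 40 days: May 30, 1997 + 40 days = July 9, 1997.

July 9, 1997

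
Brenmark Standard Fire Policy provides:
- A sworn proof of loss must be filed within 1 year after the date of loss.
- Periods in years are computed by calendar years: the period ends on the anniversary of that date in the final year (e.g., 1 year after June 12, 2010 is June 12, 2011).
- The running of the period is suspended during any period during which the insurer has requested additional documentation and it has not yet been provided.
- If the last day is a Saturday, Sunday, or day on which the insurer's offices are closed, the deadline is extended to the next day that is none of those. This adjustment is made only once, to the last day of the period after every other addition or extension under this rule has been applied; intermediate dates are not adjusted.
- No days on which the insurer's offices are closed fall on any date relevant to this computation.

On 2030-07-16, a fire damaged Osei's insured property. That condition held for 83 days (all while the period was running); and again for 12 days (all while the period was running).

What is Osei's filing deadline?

October 20, 2031

1 year after 2030-07-16 is July 16, 2031.
Tolling adds 83 days: July 16, 2031 + 83 days = October 7, 2031.
Tolling adds 12 days: October 7, 2031 + 12 days = October 19, 2031.
October 19, 2031 is Sunday. The next qualifying day is October 20, 2031.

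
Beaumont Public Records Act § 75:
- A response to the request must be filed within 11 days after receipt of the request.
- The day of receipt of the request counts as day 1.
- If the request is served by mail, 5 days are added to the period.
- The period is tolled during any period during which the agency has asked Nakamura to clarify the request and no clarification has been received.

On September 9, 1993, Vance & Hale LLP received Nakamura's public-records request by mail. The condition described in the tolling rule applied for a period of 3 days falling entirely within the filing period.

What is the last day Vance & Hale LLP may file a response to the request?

Counting September 9, 1993 as day 1, day 11 is September 19, 1993.
Service was by mail, adding 5 days: September 19, 1993 + 5 days = September 24, 1993.
Tolling adds 3 days: September 24, 1993 + 3 days = September 27, 1993.

September 27, 1993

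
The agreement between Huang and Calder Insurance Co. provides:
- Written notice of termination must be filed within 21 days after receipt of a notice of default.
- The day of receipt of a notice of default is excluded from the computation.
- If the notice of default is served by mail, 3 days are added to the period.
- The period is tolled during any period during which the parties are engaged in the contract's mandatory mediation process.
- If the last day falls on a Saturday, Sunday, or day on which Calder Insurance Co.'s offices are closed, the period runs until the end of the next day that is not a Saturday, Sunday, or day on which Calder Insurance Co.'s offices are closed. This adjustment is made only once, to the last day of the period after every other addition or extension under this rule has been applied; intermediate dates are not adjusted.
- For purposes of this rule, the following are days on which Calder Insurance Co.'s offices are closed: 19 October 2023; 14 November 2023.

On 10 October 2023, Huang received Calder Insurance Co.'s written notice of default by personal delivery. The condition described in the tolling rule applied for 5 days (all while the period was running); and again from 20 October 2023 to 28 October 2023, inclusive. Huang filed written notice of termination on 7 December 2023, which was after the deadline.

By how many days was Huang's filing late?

22 days

21 days after 10 October 2023 is October 31, 2023.
Service was not by mail, so no mail extension applies.
Tolling adds 5 days: October 31, 2023 + 5 days = November 5, 2023.
From October 20, 2023 through October 28, 2023 inclusive is 9 days; tolling adds 9 days: November 5, 2023 + 9 days = November 14, 2023.
November 14, 2023 is a listed holiday. The next qualifying day is November 15, 2023.
The deadline is November 15, 2023; from November 15, 2023 to December 7, 2023 is 22 days.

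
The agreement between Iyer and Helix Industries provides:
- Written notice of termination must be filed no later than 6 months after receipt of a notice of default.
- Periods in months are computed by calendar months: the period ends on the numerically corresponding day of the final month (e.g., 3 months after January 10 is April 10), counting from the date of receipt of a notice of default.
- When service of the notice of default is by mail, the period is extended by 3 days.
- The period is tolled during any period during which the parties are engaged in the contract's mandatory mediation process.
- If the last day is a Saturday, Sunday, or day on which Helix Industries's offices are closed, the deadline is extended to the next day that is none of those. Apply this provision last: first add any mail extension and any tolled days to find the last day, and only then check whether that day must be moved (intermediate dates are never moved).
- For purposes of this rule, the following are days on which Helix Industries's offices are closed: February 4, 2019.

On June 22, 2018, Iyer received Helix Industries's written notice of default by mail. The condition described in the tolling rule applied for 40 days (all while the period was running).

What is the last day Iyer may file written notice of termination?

6 months after June 22, 2018 is December 22, 2018.
Service was by mail, adding 3 days: December 22, 2018 + 3 days = December 25, 2018.
Tolling adds 40 days: December 25, 2018 + 40 days = February 3, 2019.
February 3, 2019 is Sunday; February 4, 2019 is a listed holiday. The next qualifying day is February 5, 2019.

February 5, 2019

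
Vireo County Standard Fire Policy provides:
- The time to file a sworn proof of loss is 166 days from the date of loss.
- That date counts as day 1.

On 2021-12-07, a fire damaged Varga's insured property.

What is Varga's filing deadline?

May 21, 2022

Counting 2021-12-07 as day 1, day 166 is May 21, 2022.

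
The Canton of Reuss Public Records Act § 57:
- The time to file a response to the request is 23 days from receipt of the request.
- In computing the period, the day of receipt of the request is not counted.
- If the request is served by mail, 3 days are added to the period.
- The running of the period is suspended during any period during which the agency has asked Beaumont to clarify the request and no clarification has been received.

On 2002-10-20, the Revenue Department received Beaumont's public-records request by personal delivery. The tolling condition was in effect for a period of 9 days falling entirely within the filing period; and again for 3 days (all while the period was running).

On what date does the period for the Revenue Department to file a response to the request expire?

23 days after 2002-10-20 is November 12, 2002.
Service was not by mail, so no mail extension applies.
Tolling adds 9 days: November 12, 2002 + 9 days = November 21, 2002.
Tolling adds 3 days: November 21, 2002 + 3 days = November 24, 2002.

November 24, 2002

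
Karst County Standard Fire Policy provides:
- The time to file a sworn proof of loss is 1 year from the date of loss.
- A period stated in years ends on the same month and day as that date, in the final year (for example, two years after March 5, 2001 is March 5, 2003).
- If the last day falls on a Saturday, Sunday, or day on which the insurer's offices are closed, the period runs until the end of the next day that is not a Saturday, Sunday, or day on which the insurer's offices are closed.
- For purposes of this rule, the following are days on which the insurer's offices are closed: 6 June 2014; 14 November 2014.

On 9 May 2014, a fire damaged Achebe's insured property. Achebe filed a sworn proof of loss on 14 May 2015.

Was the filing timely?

1 year after 9 May 2014 is May 9, 2015.
May 9, 2015 is Saturday; May 10, 2015 is Sunday. The next qualifying day is May 11, 2015.
The deadline is May 11, 2015; the filing on May 14, 2015 is after that date.

No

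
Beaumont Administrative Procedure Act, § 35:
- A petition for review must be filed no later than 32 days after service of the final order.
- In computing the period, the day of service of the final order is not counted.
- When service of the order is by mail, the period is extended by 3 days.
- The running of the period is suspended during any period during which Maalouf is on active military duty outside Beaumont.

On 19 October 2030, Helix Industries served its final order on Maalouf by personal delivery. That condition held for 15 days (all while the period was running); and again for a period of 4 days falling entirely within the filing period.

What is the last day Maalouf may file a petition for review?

December 9, 2030

32 days after 19 October 2030 is November 20, 2030.
Service was not by mail, so no mail extension applies.
Tolling adds 15 days: November 20, 2030 + 15 days = December 5, 2030.
Tolling adds 4 days: December 5, 2030 + 4 days = December 9, 2030.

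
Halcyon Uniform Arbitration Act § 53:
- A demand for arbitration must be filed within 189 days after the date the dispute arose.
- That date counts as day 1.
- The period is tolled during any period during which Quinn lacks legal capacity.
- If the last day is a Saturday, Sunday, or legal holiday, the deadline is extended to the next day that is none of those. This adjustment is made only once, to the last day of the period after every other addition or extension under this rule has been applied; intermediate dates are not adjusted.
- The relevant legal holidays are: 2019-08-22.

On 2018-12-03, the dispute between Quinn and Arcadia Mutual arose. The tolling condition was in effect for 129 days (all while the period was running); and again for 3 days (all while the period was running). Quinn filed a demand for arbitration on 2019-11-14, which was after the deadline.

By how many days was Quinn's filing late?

Counting 2018-12-03 as day 1, day 189 is June 9, 2019.
Tolling adds 129 days: June 9, 2019 + 129 days = October 16, 2019.
Tolling adds 3 days: October 16, 2019 + 3 days = October 19, 2019.
October 19, 2019 is Saturday; October 20, 2019 is Sunday. The next qualifying day is October 21, 2019.
The deadline is October 21, 2019; from October 21, 2019 to November 14, 2019 is 24 days.

24 days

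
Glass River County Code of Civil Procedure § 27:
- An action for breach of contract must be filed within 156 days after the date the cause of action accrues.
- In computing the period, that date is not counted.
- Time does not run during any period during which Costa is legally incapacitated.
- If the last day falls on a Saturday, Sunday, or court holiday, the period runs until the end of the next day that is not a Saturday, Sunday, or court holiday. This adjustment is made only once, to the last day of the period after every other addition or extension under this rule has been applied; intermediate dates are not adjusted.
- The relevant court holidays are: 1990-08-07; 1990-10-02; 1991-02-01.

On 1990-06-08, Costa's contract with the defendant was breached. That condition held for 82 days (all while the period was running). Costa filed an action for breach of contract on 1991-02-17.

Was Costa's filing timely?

156 days after 1990-06-08 is November 11, 1990.
Tolling adds 82 days: November 11, 1990 + 82 days = February 1, 1991.
February 1, 1991 is a listed holiday; February 2, 1991 is Saturday; February 3, 1991 is Sunday. The next qualifying day is February 4, 1991.
The deadline is February 4, 1991; the filing on February 17, 1991 is after that date.

No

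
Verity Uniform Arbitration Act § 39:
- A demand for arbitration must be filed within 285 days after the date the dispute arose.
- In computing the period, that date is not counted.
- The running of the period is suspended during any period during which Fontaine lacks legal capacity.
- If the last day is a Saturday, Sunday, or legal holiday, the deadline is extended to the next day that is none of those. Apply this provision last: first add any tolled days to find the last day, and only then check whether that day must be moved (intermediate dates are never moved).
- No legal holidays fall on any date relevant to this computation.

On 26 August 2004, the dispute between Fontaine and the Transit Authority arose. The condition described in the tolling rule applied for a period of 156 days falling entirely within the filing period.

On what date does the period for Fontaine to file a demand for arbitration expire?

November 10, 2005

285 days after 26 August 2004 is June 7, 2005.
Tolling adds 156 days: June 7, 2005 + 156 days = November 10, 2005.
November 10, 2005 is a Thursday and not a legal holiday, so no extension applies.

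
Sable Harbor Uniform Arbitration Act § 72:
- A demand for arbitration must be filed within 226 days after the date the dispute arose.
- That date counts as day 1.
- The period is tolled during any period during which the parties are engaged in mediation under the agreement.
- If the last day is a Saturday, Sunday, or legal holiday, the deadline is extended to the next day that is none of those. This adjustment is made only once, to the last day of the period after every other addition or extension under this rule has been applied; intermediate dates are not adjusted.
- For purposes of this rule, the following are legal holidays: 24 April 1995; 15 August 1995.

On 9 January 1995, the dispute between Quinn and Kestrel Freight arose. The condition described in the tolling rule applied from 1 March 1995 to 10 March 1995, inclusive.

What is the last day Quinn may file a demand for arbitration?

Counting 9 January 1995 as day 1, day 226 is August 22, 1995.
From March 1, 1995 through March 10, 1995 inclusive is 10 days; tolling adds 10 days: August 22, 1995 + 10 days = September 1, 1995.
September 1, 1995 is a Friday and not a legal holiday, so no extension applies.

September 1, 1995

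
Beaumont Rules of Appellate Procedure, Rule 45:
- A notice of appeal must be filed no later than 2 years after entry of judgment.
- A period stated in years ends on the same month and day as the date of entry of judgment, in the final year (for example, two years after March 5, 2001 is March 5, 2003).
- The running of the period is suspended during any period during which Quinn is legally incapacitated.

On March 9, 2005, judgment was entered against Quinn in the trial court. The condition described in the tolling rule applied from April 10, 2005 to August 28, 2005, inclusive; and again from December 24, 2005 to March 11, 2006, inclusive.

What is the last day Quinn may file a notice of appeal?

October 14, 2007

2 years after March 9, 2005 is March 9, 2007.
From April 10, 2005 through August 28, 2005 inclusive is 141 days; tolling adds 141 days: March 9, 2007 + 141 days = July 28, 2007.
From December 24, 2005 through March 11, 2006 inclusive is 78 days; tolling adds 78 days: July 28, 2007 + 78 days = October 14, 2007.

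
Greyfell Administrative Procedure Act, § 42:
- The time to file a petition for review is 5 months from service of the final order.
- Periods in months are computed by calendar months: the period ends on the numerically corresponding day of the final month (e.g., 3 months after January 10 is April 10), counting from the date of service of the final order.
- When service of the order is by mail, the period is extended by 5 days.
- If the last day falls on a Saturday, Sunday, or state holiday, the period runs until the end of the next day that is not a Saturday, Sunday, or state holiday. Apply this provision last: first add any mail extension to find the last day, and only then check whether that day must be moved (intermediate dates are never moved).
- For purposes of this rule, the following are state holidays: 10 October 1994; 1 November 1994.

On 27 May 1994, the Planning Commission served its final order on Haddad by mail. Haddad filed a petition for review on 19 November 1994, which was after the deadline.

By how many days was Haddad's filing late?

17 days

5 months after 27 May 1994 is October 27, 1994.
Service was by mail, adding 5 days: October 27, 1994 + 5 days = November 1, 1994.
November 1, 1994 is a listed holiday. The next qualifying day is November 2, 1994.
The deadline is November 2, 1994; from November 2, 1994 to November 19, 1994 is 17 days.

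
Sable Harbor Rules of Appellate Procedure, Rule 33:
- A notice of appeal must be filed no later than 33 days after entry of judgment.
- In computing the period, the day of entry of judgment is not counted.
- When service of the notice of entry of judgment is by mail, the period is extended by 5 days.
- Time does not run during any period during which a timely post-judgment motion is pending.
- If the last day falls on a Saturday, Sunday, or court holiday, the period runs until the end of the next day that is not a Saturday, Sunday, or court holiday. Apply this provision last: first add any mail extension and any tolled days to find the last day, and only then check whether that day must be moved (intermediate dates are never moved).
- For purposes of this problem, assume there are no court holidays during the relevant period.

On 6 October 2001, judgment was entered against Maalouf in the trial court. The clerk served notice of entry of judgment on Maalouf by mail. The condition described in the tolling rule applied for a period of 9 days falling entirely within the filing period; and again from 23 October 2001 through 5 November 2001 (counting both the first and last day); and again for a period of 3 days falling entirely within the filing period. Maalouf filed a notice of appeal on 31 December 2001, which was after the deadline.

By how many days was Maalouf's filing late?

33 days after 6 October 2001 is November 8, 2001.
Service was by mail, adding 5 days: November 8, 2001 + 5 days = November 13, 2001.
Tolling adds 9 days: November 13, 2001 + 9 days = November 22, 2001.
From October 23, 2001 through November 5, 2001 inclusive is 14 days; tolling adds 14 days: November 22, 2001 + 14 days = December 6, 2001.
Tolling adds 3 days: December 6, 2001 + 3 days = December 9, 2001.
December 9, 2001 is Sunday. The next qualifying day is December 10, 2001.
The deadline is December 10, 2001; from December 10, 2001 to December 31, 2001 is 21 days.

21 days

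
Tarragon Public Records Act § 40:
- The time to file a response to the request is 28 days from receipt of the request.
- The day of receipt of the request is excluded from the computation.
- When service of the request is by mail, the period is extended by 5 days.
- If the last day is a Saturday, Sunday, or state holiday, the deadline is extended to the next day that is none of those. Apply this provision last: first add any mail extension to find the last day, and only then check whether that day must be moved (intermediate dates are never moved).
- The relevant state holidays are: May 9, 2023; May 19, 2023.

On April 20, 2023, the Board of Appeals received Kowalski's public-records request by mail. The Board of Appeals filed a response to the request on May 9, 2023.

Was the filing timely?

28 days after April 20, 2023 is May 18, 2023.
Service was by mail, adding 5 days: May 18, 2023 + 5 days = May 23, 2023.
May 23, 2023 is a Tuesday and not a state holiday, so no extension applies.
The deadline is May 23, 2023; the filing on May 9, 2023 is on or before that date.

Yes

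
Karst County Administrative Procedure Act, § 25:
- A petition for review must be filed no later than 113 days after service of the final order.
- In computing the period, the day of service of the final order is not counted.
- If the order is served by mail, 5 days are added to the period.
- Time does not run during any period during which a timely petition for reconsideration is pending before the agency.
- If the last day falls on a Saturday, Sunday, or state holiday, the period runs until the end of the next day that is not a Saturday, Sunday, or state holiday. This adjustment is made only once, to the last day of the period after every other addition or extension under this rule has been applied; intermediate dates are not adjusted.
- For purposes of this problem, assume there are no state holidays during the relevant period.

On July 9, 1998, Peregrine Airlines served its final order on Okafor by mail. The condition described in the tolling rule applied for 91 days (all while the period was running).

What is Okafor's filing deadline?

February 3, 1999

113 days after July 9, 1998 is October 30, 1998.
Service was by mail, adding 5 days: October 30, 1998 + 5 days = November 4, 1998.
Tolling adds 91 days: November 4, 1998 + 91 days = February 3, 1999.
February 3, 1999 is a Wednesday and not a state holiday, so no extension applies.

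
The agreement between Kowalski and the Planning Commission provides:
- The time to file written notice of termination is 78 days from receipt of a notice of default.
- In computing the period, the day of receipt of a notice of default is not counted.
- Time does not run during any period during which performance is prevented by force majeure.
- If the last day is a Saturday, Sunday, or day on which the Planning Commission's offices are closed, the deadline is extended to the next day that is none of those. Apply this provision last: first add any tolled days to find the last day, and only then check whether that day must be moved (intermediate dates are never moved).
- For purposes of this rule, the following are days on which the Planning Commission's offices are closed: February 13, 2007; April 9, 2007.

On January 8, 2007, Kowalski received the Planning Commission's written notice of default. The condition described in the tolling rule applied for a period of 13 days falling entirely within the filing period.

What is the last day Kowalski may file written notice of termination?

78 days after January 8, 2007 is March 27, 2007.
Tolling adds 13 days: March 27, 2007 + 13 days = April 9, 2007.
April 9, 2007 is a listed holiday. The next qualifying day is April 10, 2007.

April 10, 2007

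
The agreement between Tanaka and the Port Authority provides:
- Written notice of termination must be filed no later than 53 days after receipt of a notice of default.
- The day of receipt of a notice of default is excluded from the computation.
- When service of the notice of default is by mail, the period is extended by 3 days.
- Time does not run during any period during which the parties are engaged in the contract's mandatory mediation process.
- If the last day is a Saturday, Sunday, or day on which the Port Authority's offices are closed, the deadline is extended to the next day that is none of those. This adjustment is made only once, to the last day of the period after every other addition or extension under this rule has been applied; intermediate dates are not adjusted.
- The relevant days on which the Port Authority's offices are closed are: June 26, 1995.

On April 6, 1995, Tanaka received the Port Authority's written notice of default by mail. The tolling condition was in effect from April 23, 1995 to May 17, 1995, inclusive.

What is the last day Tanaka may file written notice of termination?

53 days after April 6, 1995 is May 29, 1995.
Service was by mail, adding 3 days: May 29, 1995 + 3 days = June 1, 1995.
From April 23, 1995 through May 17, 1995 inclusive is 25 days; tolling adds 25 days: June 1, 1995 + 25 days = June 26, 1995.
June 26, 1995 is a listed holiday. The next qualifying day is June 27, 1995.

June 27, 1995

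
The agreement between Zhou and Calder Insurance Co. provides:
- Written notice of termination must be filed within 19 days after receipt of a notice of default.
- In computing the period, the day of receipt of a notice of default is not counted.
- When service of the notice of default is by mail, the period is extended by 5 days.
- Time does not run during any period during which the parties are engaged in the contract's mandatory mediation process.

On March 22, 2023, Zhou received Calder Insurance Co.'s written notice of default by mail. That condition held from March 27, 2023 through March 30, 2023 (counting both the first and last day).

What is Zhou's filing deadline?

19 days after March 22, 2023 is April 10, 2023.
Service was by mail, adding 5 days: April 10, 2023 + 5 days = April 15, 2023.
From March 27, 2023 through March 30, 2023 inclusive is 4 days; tolling adds 4 days: April 15, 2023 + 4 days = April 19, 2023.

April 19, 2023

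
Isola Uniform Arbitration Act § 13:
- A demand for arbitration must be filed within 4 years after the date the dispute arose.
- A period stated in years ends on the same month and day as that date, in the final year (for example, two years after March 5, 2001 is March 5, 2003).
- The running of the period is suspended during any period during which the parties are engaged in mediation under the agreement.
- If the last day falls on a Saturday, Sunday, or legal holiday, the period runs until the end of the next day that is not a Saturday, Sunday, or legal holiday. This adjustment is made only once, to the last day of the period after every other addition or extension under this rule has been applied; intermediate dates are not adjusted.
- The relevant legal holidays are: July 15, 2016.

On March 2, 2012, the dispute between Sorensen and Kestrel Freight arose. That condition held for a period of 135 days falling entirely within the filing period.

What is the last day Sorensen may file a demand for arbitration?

4 years after March 2, 2012 is March 2, 2016.
Tolling adds 135 days: March 2, 2016 + 135 days = July 15, 2016.
July 15, 2016 is a listed holiday; July 16, 2016 is Saturday; July 17, 2016 is Sunday. The next qualifying day is July 18, 2016.

July 18, 2016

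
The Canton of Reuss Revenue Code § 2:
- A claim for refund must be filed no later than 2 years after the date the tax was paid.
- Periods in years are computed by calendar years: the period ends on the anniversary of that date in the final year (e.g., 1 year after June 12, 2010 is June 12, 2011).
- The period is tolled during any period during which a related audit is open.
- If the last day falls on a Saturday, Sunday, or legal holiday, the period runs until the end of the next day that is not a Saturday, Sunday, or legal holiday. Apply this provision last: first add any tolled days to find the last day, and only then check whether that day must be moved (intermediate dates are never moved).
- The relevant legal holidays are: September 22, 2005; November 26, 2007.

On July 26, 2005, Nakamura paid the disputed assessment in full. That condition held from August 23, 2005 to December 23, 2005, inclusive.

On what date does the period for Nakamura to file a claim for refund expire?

2 years after July 26, 2005 is July 26, 2007.
From August 23, 2005 through December 23, 2005 inclusive is 123 days; tolling adds 123 days: July 26, 2007 + 123 days = November 26, 2007.
November 26, 2007 is a listed holiday. The next qualifying day is November 27, 2007.

November 27, 2007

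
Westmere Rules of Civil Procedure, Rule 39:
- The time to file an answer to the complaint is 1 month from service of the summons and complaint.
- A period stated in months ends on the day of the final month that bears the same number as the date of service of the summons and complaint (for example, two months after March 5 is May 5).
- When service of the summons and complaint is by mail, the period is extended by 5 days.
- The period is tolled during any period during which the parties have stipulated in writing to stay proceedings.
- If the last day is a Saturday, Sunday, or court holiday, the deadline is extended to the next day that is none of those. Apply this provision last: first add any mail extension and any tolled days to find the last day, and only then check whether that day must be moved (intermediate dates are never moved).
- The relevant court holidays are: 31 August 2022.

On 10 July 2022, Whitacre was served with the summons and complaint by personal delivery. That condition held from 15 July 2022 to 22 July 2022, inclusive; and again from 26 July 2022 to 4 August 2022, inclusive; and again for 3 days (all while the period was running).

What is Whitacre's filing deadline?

September 1, 2022

1 month after 10 July 2022 is August 10, 2022.
Service was not by mail, so no mail extension applies.
From July 15, 2022 through July 22, 2022 inclusive is 8 days; tolling adds 8 days: August 10, 2022 + 8 days = August 18, 2022.
From July 26, 2022 through August 4, 2022 inclusive is 10 days; tolling adds 10 days: August 18, 2022 + 10 days = August 28, 2022.
Tolling adds 3 days: August 28, 2022 + 3 days = August 31, 2022.
August 31, 2022 is a listed holiday. The next qualifying day is September 1, 2022.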